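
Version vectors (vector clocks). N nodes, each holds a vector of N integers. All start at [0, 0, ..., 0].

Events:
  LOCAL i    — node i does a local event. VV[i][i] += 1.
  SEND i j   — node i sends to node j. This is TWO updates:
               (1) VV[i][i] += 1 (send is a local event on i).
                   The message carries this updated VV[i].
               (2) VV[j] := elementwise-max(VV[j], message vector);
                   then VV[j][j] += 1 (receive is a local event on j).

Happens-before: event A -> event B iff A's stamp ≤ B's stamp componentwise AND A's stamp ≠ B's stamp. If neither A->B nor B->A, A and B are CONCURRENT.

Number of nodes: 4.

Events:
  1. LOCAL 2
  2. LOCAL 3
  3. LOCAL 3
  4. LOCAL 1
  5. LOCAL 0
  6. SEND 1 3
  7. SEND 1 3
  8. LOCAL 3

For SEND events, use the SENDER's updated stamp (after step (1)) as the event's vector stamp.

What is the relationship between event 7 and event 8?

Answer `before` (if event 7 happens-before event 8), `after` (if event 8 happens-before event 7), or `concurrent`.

Initial: VV[0]=[0, 0, 0, 0]
Initial: VV[1]=[0, 0, 0, 0]
Initial: VV[2]=[0, 0, 0, 0]
Initial: VV[3]=[0, 0, 0, 0]
Event 1: LOCAL 2: VV[2][2]++ -> VV[2]=[0, 0, 1, 0]
Event 2: LOCAL 3: VV[3][3]++ -> VV[3]=[0, 0, 0, 1]
Event 3: LOCAL 3: VV[3][3]++ -> VV[3]=[0, 0, 0, 2]
Event 4: LOCAL 1: VV[1][1]++ -> VV[1]=[0, 1, 0, 0]
Event 5: LOCAL 0: VV[0][0]++ -> VV[0]=[1, 0, 0, 0]
Event 6: SEND 1->3: VV[1][1]++ -> VV[1]=[0, 2, 0, 0], msg_vec=[0, 2, 0, 0]; VV[3]=max(VV[3],msg_vec) then VV[3][3]++ -> VV[3]=[0, 2, 0, 3]
Event 7: SEND 1->3: VV[1][1]++ -> VV[1]=[0, 3, 0, 0], msg_vec=[0, 3, 0, 0]; VV[3]=max(VV[3],msg_vec) then VV[3][3]++ -> VV[3]=[0, 3, 0, 4]
Event 8: LOCAL 3: VV[3][3]++ -> VV[3]=[0, 3, 0, 5]
Event 7 stamp: [0, 3, 0, 0]
Event 8 stamp: [0, 3, 0, 5]
[0, 3, 0, 0] <= [0, 3, 0, 5]? True
[0, 3, 0, 5] <= [0, 3, 0, 0]? False
Relation: before

Answer: before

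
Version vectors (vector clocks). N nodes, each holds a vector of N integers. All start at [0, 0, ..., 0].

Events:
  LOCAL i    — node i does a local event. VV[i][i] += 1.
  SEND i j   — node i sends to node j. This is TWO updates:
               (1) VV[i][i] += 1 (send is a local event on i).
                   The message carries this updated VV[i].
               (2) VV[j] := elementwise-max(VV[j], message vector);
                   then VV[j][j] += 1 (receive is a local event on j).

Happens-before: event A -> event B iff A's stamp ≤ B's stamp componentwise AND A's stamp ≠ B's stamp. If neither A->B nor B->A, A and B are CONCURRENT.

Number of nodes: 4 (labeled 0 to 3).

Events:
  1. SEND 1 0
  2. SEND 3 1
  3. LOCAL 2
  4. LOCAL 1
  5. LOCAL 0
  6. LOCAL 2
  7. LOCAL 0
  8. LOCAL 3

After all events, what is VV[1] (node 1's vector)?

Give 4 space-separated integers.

Initial: VV[0]=[0, 0, 0, 0]
Initial: VV[1]=[0, 0, 0, 0]
Initial: VV[2]=[0, 0, 0, 0]
Initial: VV[3]=[0, 0, 0, 0]
Event 1: SEND 1->0: VV[1][1]++ -> VV[1]=[0, 1, 0, 0], msg_vec=[0, 1, 0, 0]; VV[0]=max(VV[0],msg_vec) then VV[0][0]++ -> VV[0]=[1, 1, 0, 0]
Event 2: SEND 3->1: VV[3][3]++ -> VV[3]=[0, 0, 0, 1], msg_vec=[0, 0, 0, 1]; VV[1]=max(VV[1],msg_vec) then VV[1][1]++ -> VV[1]=[0, 2, 0, 1]
Event 3: LOCAL 2: VV[2][2]++ -> VV[2]=[0, 0, 1, 0]
Event 4: LOCAL 1: VV[1][1]++ -> VV[1]=[0, 3, 0, 1]
Event 5: LOCAL 0: VV[0][0]++ -> VV[0]=[2, 1, 0, 0]
Event 6: LOCAL 2: VV[2][2]++ -> VV[2]=[0, 0, 2, 0]
Event 7: LOCAL 0: VV[0][0]++ -> VV[0]=[3, 1, 0, 0]
Event 8: LOCAL 3: VV[3][3]++ -> VV[3]=[0, 0, 0, 2]
Final vectors: VV[0]=[3, 1, 0, 0]; VV[1]=[0, 3, 0, 1]; VV[2]=[0, 0, 2, 0]; VV[3]=[0, 0, 0, 2]

Answer: 0 3 0 1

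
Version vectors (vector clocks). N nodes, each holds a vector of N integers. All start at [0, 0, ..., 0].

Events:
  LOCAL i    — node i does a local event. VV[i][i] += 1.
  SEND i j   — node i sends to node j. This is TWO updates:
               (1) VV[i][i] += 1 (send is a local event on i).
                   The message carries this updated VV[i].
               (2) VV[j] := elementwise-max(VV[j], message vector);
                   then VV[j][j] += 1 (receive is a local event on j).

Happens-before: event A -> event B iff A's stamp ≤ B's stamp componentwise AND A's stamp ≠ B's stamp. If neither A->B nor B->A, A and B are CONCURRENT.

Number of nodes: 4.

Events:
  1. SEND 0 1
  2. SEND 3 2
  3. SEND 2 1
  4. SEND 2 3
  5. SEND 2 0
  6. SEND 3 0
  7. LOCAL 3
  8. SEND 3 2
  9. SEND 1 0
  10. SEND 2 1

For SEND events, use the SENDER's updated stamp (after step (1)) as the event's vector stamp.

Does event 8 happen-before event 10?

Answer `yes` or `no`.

Initial: VV[0]=[0, 0, 0, 0]
Initial: VV[1]=[0, 0, 0, 0]
Initial: VV[2]=[0, 0, 0, 0]
Initial: VV[3]=[0, 0, 0, 0]
Event 1: SEND 0->1: VV[0][0]++ -> VV[0]=[1, 0, 0, 0], msg_vec=[1, 0, 0, 0]; VV[1]=max(VV[1],msg_vec) then VV[1][1]++ -> VV[1]=[1, 1, 0, 0]
Event 2: SEND 3->2: VV[3][3]++ -> VV[3]=[0, 0, 0, 1], msg_vec=[0, 0, 0, 1]; VV[2]=max(VV[2],msg_vec) then VV[2][2]++ -> VV[2]=[0, 0, 1, 1]
Event 3: SEND 2->1: VV[2][2]++ -> VV[2]=[0, 0, 2, 1], msg_vec=[0, 0, 2, 1]; VV[1]=max(VV[1],msg_vec) then VV[1][1]++ -> VV[1]=[1, 2, 2, 1]
Event 4: SEND 2->3: VV[2][2]++ -> VV[2]=[0, 0, 3, 1], msg_vec=[0, 0, 3, 1]; VV[3]=max(VV[3],msg_vec) then VV[3][3]++ -> VV[3]=[0, 0, 3, 2]
Event 5: SEND 2->0: VV[2][2]++ -> VV[2]=[0, 0, 4, 1], msg_vec=[0, 0, 4, 1]; VV[0]=max(VV[0],msg_vec) then VV[0][0]++ -> VV[0]=[2, 0, 4, 1]
Event 6: SEND 3->0: VV[3][3]++ -> VV[3]=[0, 0, 3, 3], msg_vec=[0, 0, 3, 3]; VV[0]=max(VV[0],msg_vec) then VV[0][0]++ -> VV[0]=[3, 0, 4, 3]
Event 7: LOCAL 3: VV[3][3]++ -> VV[3]=[0, 0, 3, 4]
Event 8: SEND 3->2: VV[3][3]++ -> VV[3]=[0, 0, 3, 5], msg_vec=[0, 0, 3, 5]; VV[2]=max(VV[2],msg_vec) then VV[2][2]++ -> VV[2]=[0, 0, 5, 5]
Event 9: SEND 1->0: VV[1][1]++ -> VV[1]=[1, 3, 2, 1], msg_vec=[1, 3, 2, 1]; VV[0]=max(VV[0],msg_vec) then VV[0][0]++ -> VV[0]=[4, 3, 4, 3]
Event 10: SEND 2->1: VV[2][2]++ -> VV[2]=[0, 0, 6, 5], msg_vec=[0, 0, 6, 5]; VV[1]=max(VV[1],msg_vec) then VV[1][1]++ -> VV[1]=[1, 4, 6, 5]
Event 8 stamp: [0, 0, 3, 5]
Event 10 stamp: [0, 0, 6, 5]
[0, 0, 3, 5] <= [0, 0, 6, 5]? True. Equal? False. Happens-before: True

Answer: yes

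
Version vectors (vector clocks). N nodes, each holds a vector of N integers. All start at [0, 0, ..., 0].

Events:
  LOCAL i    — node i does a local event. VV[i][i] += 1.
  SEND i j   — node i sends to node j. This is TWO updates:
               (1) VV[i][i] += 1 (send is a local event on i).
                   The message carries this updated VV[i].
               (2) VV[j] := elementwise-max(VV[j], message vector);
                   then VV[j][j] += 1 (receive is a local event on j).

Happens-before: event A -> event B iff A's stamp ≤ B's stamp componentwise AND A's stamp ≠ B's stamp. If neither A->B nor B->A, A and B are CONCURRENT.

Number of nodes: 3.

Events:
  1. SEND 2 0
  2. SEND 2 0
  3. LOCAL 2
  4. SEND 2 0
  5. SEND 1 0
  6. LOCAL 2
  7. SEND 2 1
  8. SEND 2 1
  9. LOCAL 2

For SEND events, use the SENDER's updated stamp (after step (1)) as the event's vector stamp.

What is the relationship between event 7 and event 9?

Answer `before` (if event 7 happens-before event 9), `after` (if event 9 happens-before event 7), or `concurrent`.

Initial: VV[0]=[0, 0, 0]
Initial: VV[1]=[0, 0, 0]
Initial: VV[2]=[0, 0, 0]
Event 1: SEND 2->0: VV[2][2]++ -> VV[2]=[0, 0, 1], msg_vec=[0, 0, 1]; VV[0]=max(VV[0],msg_vec) then VV[0][0]++ -> VV[0]=[1, 0, 1]
Event 2: SEND 2->0: VV[2][2]++ -> VV[2]=[0, 0, 2], msg_vec=[0, 0, 2]; VV[0]=max(VV[0],msg_vec) then VV[0][0]++ -> VV[0]=[2, 0, 2]
Event 3: LOCAL 2: VV[2][2]++ -> VV[2]=[0, 0, 3]
Event 4: SEND 2->0: VV[2][2]++ -> VV[2]=[0, 0, 4], msg_vec=[0, 0, 4]; VV[0]=max(VV[0],msg_vec) then VV[0][0]++ -> VV[0]=[3, 0, 4]
Event 5: SEND 1->0: VV[1][1]++ -> VV[1]=[0, 1, 0], msg_vec=[0, 1, 0]; VV[0]=max(VV[0],msg_vec) then VV[0][0]++ -> VV[0]=[4, 1, 4]
Event 6: LOCAL 2: VV[2][2]++ -> VV[2]=[0, 0, 5]
Event 7: SEND 2->1: VV[2][2]++ -> VV[2]=[0, 0, 6], msg_vec=[0, 0, 6]; VV[1]=max(VV[1],msg_vec) then VV[1][1]++ -> VV[1]=[0, 2, 6]
Event 8: SEND 2->1: VV[2][2]++ -> VV[2]=[0, 0, 7], msg_vec=[0, 0, 7]; VV[1]=max(VV[1],msg_vec) then VV[1][1]++ -> VV[1]=[0, 3, 7]
Event 9: LOCAL 2: VV[2][2]++ -> VV[2]=[0, 0, 8]
Event 7 stamp: [0, 0, 6]
Event 9 stamp: [0, 0, 8]
[0, 0, 6] <= [0, 0, 8]? True
[0, 0, 8] <= [0, 0, 6]? False
Relation: before

Answer: before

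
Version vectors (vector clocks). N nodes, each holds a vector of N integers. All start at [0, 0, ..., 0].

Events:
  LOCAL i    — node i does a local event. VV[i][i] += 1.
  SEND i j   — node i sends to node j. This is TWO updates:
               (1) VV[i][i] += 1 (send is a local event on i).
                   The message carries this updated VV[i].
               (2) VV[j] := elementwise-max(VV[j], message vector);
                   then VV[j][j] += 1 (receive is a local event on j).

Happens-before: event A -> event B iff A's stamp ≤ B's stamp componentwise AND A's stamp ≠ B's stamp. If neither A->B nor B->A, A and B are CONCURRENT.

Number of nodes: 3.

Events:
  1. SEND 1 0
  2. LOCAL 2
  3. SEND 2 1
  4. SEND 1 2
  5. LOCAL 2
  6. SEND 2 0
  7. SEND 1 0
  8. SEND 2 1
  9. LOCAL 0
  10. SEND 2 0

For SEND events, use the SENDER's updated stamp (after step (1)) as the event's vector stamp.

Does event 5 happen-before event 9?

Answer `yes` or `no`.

Answer: yes

Derivation:
Initial: VV[0]=[0, 0, 0]
Initial: VV[1]=[0, 0, 0]
Initial: VV[2]=[0, 0, 0]
Event 1: SEND 1->0: VV[1][1]++ -> VV[1]=[0, 1, 0], msg_vec=[0, 1, 0]; VV[0]=max(VV[0],msg_vec) then VV[0][0]++ -> VV[0]=[1, 1, 0]
Event 2: LOCAL 2: VV[2][2]++ -> VV[2]=[0, 0, 1]
Event 3: SEND 2->1: VV[2][2]++ -> VV[2]=[0, 0, 2], msg_vec=[0, 0, 2]; VV[1]=max(VV[1],msg_vec) then VV[1][1]++ -> VV[1]=[0, 2, 2]
Event 4: SEND 1->2: VV[1][1]++ -> VV[1]=[0, 3, 2], msg_vec=[0, 3, 2]; VV[2]=max(VV[2],msg_vec) then VV[2][2]++ -> VV[2]=[0, 3, 3]
Event 5: LOCAL 2: VV[2][2]++ -> VV[2]=[0, 3, 4]
Event 6: SEND 2->0: VV[2][2]++ -> VV[2]=[0, 3, 5], msg_vec=[0, 3, 5]; VV[0]=max(VV[0],msg_vec) then VV[0][0]++ -> VV[0]=[2, 3, 5]
Event 7: SEND 1->0: VV[1][1]++ -> VV[1]=[0, 4, 2], msg_vec=[0, 4, 2]; VV[0]=max(VV[0],msg_vec) then VV[0][0]++ -> VV[0]=[3, 4, 5]
Event 8: SEND 2->1: VV[2][2]++ -> VV[2]=[0, 3, 6], msg_vec=[0, 3, 6]; VV[1]=max(VV[1],msg_vec) then VV[1][1]++ -> VV[1]=[0, 5, 6]
Event 9: LOCAL 0: VV[0][0]++ -> VV[0]=[4, 4, 5]
Event 10: SEND 2->0: VV[2][2]++ -> VV[2]=[0, 3, 7], msg_vec=[0, 3, 7]; VV[0]=max(VV[0],msg_vec) then VV[0][0]++ -> VV[0]=[5, 4, 7]
Event 5 stamp: [0, 3, 4]
Event 9 stamp: [4, 4, 5]
[0, 3, 4] <= [4, 4, 5]? True. Equal? False. Happens-before: True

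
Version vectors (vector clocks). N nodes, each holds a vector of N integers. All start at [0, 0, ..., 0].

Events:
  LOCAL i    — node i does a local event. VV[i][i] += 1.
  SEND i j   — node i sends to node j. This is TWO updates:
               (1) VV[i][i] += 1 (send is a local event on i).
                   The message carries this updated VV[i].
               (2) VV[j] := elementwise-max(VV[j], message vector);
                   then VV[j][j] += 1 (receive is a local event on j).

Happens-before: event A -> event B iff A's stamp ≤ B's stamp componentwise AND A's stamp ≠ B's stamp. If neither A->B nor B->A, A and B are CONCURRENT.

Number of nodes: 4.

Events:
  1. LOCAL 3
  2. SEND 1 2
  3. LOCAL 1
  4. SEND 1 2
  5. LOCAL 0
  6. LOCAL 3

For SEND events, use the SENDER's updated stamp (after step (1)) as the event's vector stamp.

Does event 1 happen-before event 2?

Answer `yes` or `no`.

Answer: no

Derivation:
Initial: VV[0]=[0, 0, 0, 0]
Initial: VV[1]=[0, 0, 0, 0]
Initial: VV[2]=[0, 0, 0, 0]
Initial: VV[3]=[0, 0, 0, 0]
Event 1: LOCAL 3: VV[3][3]++ -> VV[3]=[0, 0, 0, 1]
Event 2: SEND 1->2: VV[1][1]++ -> VV[1]=[0, 1, 0, 0], msg_vec=[0, 1, 0, 0]; VV[2]=max(VV[2],msg_vec) then VV[2][2]++ -> VV[2]=[0, 1, 1, 0]
Event 3: LOCAL 1: VV[1][1]++ -> VV[1]=[0, 2, 0, 0]
Event 4: SEND 1->2: VV[1][1]++ -> VV[1]=[0, 3, 0, 0], msg_vec=[0, 3, 0, 0]; VV[2]=max(VV[2],msg_vec) then VV[2][2]++ -> VV[2]=[0, 3, 2, 0]
Event 5: LOCAL 0: VV[0][0]++ -> VV[0]=[1, 0, 0, 0]
Event 6: LOCAL 3: VV[3][3]++ -> VV[3]=[0, 0, 0, 2]
Event 1 stamp: [0, 0, 0, 1]
Event 2 stamp: [0, 1, 0, 0]
[0, 0, 0, 1] <= [0, 1, 0, 0]? False. Equal? False. Happens-before: False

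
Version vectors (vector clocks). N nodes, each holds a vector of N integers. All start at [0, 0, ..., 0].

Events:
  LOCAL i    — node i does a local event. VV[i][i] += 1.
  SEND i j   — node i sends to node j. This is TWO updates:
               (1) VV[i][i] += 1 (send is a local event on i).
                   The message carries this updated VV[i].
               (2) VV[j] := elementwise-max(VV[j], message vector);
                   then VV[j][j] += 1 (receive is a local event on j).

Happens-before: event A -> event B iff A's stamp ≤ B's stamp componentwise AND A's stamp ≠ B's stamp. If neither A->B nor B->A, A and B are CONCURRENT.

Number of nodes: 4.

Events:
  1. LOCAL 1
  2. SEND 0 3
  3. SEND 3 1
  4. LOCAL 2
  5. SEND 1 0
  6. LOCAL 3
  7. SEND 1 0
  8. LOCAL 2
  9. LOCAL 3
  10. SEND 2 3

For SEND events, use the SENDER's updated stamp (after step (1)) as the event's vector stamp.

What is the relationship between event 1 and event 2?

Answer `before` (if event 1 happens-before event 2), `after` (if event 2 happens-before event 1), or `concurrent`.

Answer: concurrent

Derivation:
Initial: VV[0]=[0, 0, 0, 0]
Initial: VV[1]=[0, 0, 0, 0]
Initial: VV[2]=[0, 0, 0, 0]
Initial: VV[3]=[0, 0, 0, 0]
Event 1: LOCAL 1: VV[1][1]++ -> VV[1]=[0, 1, 0, 0]
Event 2: SEND 0->3: VV[0][0]++ -> VV[0]=[1, 0, 0, 0], msg_vec=[1, 0, 0, 0]; VV[3]=max(VV[3],msg_vec) then VV[3][3]++ -> VV[3]=[1, 0, 0, 1]
Event 3: SEND 3->1: VV[3][3]++ -> VV[3]=[1, 0, 0, 2], msg_vec=[1, 0, 0, 2]; VV[1]=max(VV[1],msg_vec) then VV[1][1]++ -> VV[1]=[1, 2, 0, 2]
Event 4: LOCAL 2: VV[2][2]++ -> VV[2]=[0, 0, 1, 0]
Event 5: SEND 1->0: VV[1][1]++ -> VV[1]=[1, 3, 0, 2], msg_vec=[1, 3, 0, 2]; VV[0]=max(VV[0],msg_vec) then VV[0][0]++ -> VV[0]=[2, 3, 0, 2]
Event 6: LOCAL 3: VV[3][3]++ -> VV[3]=[1, 0, 0, 3]
Event 7: SEND 1->0: VV[1][1]++ -> VV[1]=[1, 4, 0, 2], msg_vec=[1, 4, 0, 2]; VV[0]=max(VV[0],msg_vec) then VV[0][0]++ -> VV[0]=[3, 4, 0, 2]
Event 8: LOCAL 2: VV[2][2]++ -> VV[2]=[0, 0, 2, 0]
Event 9: LOCAL 3: VV[3][3]++ -> VV[3]=[1, 0, 0, 4]
Event 10: SEND 2->3: VV[2][2]++ -> VV[2]=[0, 0, 3, 0], msg_vec=[0, 0, 3, 0]; VV[3]=max(VV[3],msg_vec) then VV[3][3]++ -> VV[3]=[1, 0, 3, 5]
Event 1 stamp: [0, 1, 0, 0]
Event 2 stamp: [1, 0, 0, 0]
[0, 1, 0, 0] <= [1, 0, 0, 0]? False
[1, 0, 0, 0] <= [0, 1, 0, 0]? False
Relation: concurrent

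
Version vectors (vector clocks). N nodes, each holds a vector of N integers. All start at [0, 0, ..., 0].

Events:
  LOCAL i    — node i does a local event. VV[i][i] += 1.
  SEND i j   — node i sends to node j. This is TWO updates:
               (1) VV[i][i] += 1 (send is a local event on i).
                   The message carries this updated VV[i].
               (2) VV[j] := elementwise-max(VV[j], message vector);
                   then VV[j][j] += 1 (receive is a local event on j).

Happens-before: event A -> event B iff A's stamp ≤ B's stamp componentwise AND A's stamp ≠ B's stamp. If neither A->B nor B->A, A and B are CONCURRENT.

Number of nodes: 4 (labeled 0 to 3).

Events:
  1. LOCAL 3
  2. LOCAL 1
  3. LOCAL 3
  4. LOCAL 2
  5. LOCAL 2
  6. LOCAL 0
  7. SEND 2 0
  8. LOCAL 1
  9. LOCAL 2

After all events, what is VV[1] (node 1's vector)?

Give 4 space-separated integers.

Answer: 0 2 0 0

Derivation:
Initial: VV[0]=[0, 0, 0, 0]
Initial: VV[1]=[0, 0, 0, 0]
Initial: VV[2]=[0, 0, 0, 0]
Initial: VV[3]=[0, 0, 0, 0]
Event 1: LOCAL 3: VV[3][3]++ -> VV[3]=[0, 0, 0, 1]
Event 2: LOCAL 1: VV[1][1]++ -> VV[1]=[0, 1, 0, 0]
Event 3: LOCAL 3: VV[3][3]++ -> VV[3]=[0, 0, 0, 2]
Event 4: LOCAL 2: VV[2][2]++ -> VV[2]=[0, 0, 1, 0]
Event 5: LOCAL 2: VV[2][2]++ -> VV[2]=[0, 0, 2, 0]
Event 6: LOCAL 0: VV[0][0]++ -> VV[0]=[1, 0, 0, 0]
Event 7: SEND 2->0: VV[2][2]++ -> VV[2]=[0, 0, 3, 0], msg_vec=[0, 0, 3, 0]; VV[0]=max(VV[0],msg_vec) then VV[0][0]++ -> VV[0]=[2, 0, 3, 0]
Event 8: LOCAL 1: VV[1][1]++ -> VV[1]=[0, 2, 0, 0]
Event 9: LOCAL 2: VV[2][2]++ -> VV[2]=[0, 0, 4, 0]
Final vectors: VV[0]=[2, 0, 3, 0]; VV[1]=[0, 2, 0, 0]; VV[2]=[0, 0, 4, 0]; VV[3]=[0, 0, 0, 2]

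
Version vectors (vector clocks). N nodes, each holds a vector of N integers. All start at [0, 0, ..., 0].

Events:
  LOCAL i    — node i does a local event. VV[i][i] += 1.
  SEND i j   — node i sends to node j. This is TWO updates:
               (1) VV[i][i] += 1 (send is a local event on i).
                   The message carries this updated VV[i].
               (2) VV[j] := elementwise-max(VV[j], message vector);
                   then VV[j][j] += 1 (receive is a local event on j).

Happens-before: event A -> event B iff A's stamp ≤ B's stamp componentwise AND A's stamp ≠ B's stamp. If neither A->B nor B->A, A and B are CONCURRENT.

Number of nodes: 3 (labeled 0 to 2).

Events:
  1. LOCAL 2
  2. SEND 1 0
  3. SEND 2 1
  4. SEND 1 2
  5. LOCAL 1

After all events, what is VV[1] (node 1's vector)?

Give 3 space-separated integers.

Answer: 0 4 2

Derivation:
Initial: VV[0]=[0, 0, 0]
Initial: VV[1]=[0, 0, 0]
Initial: VV[2]=[0, 0, 0]
Event 1: LOCAL 2: VV[2][2]++ -> VV[2]=[0, 0, 1]
Event 2: SEND 1->0: VV[1][1]++ -> VV[1]=[0, 1, 0], msg_vec=[0, 1, 0]; VV[0]=max(VV[0],msg_vec) then VV[0][0]++ -> VV[0]=[1, 1, 0]
Event 3: SEND 2->1: VV[2][2]++ -> VV[2]=[0, 0, 2], msg_vec=[0, 0, 2]; VV[1]=max(VV[1],msg_vec) then VV[1][1]++ -> VV[1]=[0, 2, 2]
Event 4: SEND 1->2: VV[1][1]++ -> VV[1]=[0, 3, 2], msg_vec=[0, 3, 2]; VV[2]=max(VV[2],msg_vec) then VV[2][2]++ -> VV[2]=[0, 3, 3]
Event 5: LOCAL 1: VV[1][1]++ -> VV[1]=[0, 4, 2]
Final vectors: VV[0]=[1, 1, 0]; VV[1]=[0, 4, 2]; VV[2]=[0, 3, 3]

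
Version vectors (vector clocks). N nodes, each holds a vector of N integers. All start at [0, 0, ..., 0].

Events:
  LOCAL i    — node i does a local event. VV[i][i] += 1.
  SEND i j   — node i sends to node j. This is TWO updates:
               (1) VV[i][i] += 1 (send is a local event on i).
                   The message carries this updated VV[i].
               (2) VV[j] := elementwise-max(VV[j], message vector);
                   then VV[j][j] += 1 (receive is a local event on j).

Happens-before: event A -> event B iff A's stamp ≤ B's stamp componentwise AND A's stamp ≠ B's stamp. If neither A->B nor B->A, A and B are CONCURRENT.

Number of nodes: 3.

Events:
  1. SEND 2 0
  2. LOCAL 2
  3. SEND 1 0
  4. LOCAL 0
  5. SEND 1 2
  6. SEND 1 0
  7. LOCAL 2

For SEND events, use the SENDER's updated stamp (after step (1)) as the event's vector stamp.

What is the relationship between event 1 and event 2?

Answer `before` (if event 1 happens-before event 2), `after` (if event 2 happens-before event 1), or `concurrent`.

Initial: VV[0]=[0, 0, 0]
Initial: VV[1]=[0, 0, 0]
Initial: VV[2]=[0, 0, 0]
Event 1: SEND 2->0: VV[2][2]++ -> VV[2]=[0, 0, 1], msg_vec=[0, 0, 1]; VV[0]=max(VV[0],msg_vec) then VV[0][0]++ -> VV[0]=[1, 0, 1]
Event 2: LOCAL 2: VV[2][2]++ -> VV[2]=[0, 0, 2]
Event 3: SEND 1->0: VV[1][1]++ -> VV[1]=[0, 1, 0], msg_vec=[0, 1, 0]; VV[0]=max(VV[0],msg_vec) then VV[0][0]++ -> VV[0]=[2, 1, 1]
Event 4: LOCAL 0: VV[0][0]++ -> VV[0]=[3, 1, 1]
Event 5: SEND 1->2: VV[1][1]++ -> VV[1]=[0, 2, 0], msg_vec=[0, 2, 0]; VV[2]=max(VV[2],msg_vec) then VV[2][2]++ -> VV[2]=[0, 2, 3]
Event 6: SEND 1->0: VV[1][1]++ -> VV[1]=[0, 3, 0], msg_vec=[0, 3, 0]; VV[0]=max(VV[0],msg_vec) then VV[0][0]++ -> VV[0]=[4, 3, 1]
Event 7: LOCAL 2: VV[2][2]++ -> VV[2]=[0, 2, 4]
Event 1 stamp: [0, 0, 1]
Event 2 stamp: [0, 0, 2]
[0, 0, 1] <= [0, 0, 2]? True
[0, 0, 2] <= [0, 0, 1]? False
Relation: before

Answer: before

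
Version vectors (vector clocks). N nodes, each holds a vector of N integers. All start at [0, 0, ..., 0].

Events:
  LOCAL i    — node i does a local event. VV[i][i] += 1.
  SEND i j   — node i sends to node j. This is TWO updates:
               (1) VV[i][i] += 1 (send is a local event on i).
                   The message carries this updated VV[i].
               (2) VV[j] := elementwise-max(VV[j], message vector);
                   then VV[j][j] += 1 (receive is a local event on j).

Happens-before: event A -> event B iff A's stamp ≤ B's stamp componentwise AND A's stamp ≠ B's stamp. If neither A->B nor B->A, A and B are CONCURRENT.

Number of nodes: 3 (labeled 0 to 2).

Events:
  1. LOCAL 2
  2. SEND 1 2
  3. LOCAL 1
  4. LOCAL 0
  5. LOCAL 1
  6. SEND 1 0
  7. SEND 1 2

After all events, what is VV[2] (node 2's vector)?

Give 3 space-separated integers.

Initial: VV[0]=[0, 0, 0]
Initial: VV[1]=[0, 0, 0]
Initial: VV[2]=[0, 0, 0]
Event 1: LOCAL 2: VV[2][2]++ -> VV[2]=[0, 0, 1]
Event 2: SEND 1->2: VV[1][1]++ -> VV[1]=[0, 1, 0], msg_vec=[0, 1, 0]; VV[2]=max(VV[2],msg_vec) then VV[2][2]++ -> VV[2]=[0, 1, 2]
Event 3: LOCAL 1: VV[1][1]++ -> VV[1]=[0, 2, 0]
Event 4: LOCAL 0: VV[0][0]++ -> VV[0]=[1, 0, 0]
Event 5: LOCAL 1: VV[1][1]++ -> VV[1]=[0, 3, 0]
Event 6: SEND 1->0: VV[1][1]++ -> VV[1]=[0, 4, 0], msg_vec=[0, 4, 0]; VV[0]=max(VV[0],msg_vec) then VV[0][0]++ -> VV[0]=[2, 4, 0]
Event 7: SEND 1->2: VV[1][1]++ -> VV[1]=[0, 5, 0], msg_vec=[0, 5, 0]; VV[2]=max(VV[2],msg_vec) then VV[2][2]++ -> VV[2]=[0, 5, 3]
Final vectors: VV[0]=[2, 4, 0]; VV[1]=[0, 5, 0]; VV[2]=[0, 5, 3]

Answer: 0 5 3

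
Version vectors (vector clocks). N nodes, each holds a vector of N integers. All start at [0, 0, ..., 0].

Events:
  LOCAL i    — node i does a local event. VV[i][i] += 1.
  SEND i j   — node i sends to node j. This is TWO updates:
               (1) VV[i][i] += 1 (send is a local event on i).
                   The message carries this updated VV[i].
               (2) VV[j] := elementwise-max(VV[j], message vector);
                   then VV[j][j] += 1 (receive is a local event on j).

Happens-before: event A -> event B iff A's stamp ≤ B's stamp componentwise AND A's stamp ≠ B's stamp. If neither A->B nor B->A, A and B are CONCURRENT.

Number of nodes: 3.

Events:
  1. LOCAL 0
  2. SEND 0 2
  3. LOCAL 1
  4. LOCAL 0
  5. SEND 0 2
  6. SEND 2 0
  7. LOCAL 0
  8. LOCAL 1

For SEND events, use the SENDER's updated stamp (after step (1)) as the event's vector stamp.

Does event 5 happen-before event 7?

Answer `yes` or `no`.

Answer: yes

Derivation:
Initial: VV[0]=[0, 0, 0]
Initial: VV[1]=[0, 0, 0]
Initial: VV[2]=[0, 0, 0]
Event 1: LOCAL 0: VV[0][0]++ -> VV[0]=[1, 0, 0]
Event 2: SEND 0->2: VV[0][0]++ -> VV[0]=[2, 0, 0], msg_vec=[2, 0, 0]; VV[2]=max(VV[2],msg_vec) then VV[2][2]++ -> VV[2]=[2, 0, 1]
Event 3: LOCAL 1: VV[1][1]++ -> VV[1]=[0, 1, 0]
Event 4: LOCAL 0: VV[0][0]++ -> VV[0]=[3, 0, 0]
Event 5: SEND 0->2: VV[0][0]++ -> VV[0]=[4, 0, 0], msg_vec=[4, 0, 0]; VV[2]=max(VV[2],msg_vec) then VV[2][2]++ -> VV[2]=[4, 0, 2]
Event 6: SEND 2->0: VV[2][2]++ -> VV[2]=[4, 0, 3], msg_vec=[4, 0, 3]; VV[0]=max(VV[0],msg_vec) then VV[0][0]++ -> VV[0]=[5, 0, 3]
Event 7: LOCAL 0: VV[0][0]++ -> VV[0]=[6, 0, 3]
Event 8: LOCAL 1: VV[1][1]++ -> VV[1]=[0, 2, 0]
Event 5 stamp: [4, 0, 0]
Event 7 stamp: [6, 0, 3]
[4, 0, 0] <= [6, 0, 3]? True. Equal? False. Happens-before: True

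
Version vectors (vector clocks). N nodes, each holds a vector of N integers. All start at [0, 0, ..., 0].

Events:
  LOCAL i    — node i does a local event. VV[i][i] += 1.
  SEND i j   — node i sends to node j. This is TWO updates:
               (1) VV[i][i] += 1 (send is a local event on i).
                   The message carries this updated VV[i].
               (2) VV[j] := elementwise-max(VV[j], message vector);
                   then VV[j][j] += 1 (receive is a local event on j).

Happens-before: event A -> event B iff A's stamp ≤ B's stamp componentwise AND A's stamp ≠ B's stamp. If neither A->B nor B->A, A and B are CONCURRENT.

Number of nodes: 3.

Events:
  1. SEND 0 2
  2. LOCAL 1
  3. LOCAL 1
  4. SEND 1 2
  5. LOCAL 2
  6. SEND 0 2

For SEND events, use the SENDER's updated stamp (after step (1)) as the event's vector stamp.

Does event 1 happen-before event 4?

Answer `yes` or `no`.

Answer: no

Derivation:
Initial: VV[0]=[0, 0, 0]
Initial: VV[1]=[0, 0, 0]
Initial: VV[2]=[0, 0, 0]
Event 1: SEND 0->2: VV[0][0]++ -> VV[0]=[1, 0, 0], msg_vec=[1, 0, 0]; VV[2]=max(VV[2],msg_vec) then VV[2][2]++ -> VV[2]=[1, 0, 1]
Event 2: LOCAL 1: VV[1][1]++ -> VV[1]=[0, 1, 0]
Event 3: LOCAL 1: VV[1][1]++ -> VV[1]=[0, 2, 0]
Event 4: SEND 1->2: VV[1][1]++ -> VV[1]=[0, 3, 0], msg_vec=[0, 3, 0]; VV[2]=max(VV[2],msg_vec) then VV[2][2]++ -> VV[2]=[1, 3, 2]
Event 5: LOCAL 2: VV[2][2]++ -> VV[2]=[1, 3, 3]
Event 6: SEND 0->2: VV[0][0]++ -> VV[0]=[2, 0, 0], msg_vec=[2, 0, 0]; VV[2]=max(VV[2],msg_vec) then VV[2][2]++ -> VV[2]=[2, 3, 4]
Event 1 stamp: [1, 0, 0]
Event 4 stamp: [0, 3, 0]
[1, 0, 0] <= [0, 3, 0]? False. Equal? False. Happens-before: False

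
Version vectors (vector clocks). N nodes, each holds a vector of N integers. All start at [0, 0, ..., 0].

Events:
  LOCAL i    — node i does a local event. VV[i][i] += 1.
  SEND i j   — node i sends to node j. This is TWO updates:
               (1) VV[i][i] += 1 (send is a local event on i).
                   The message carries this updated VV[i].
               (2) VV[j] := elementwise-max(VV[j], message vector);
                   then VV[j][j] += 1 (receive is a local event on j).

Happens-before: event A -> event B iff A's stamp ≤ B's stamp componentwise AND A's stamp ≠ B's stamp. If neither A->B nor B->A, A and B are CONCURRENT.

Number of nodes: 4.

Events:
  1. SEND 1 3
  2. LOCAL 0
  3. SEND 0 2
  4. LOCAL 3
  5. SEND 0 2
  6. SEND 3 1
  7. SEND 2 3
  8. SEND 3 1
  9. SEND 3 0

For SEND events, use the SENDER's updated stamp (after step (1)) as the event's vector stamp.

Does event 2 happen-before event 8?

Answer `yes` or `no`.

Answer: yes

Derivation:
Initial: VV[0]=[0, 0, 0, 0]
Initial: VV[1]=[0, 0, 0, 0]
Initial: VV[2]=[0, 0, 0, 0]
Initial: VV[3]=[0, 0, 0, 0]
Event 1: SEND 1->3: VV[1][1]++ -> VV[1]=[0, 1, 0, 0], msg_vec=[0, 1, 0, 0]; VV[3]=max(VV[3],msg_vec) then VV[3][3]++ -> VV[3]=[0, 1, 0, 1]
Event 2: LOCAL 0: VV[0][0]++ -> VV[0]=[1, 0, 0, 0]
Event 3: SEND 0->2: VV[0][0]++ -> VV[0]=[2, 0, 0, 0], msg_vec=[2, 0, 0, 0]; VV[2]=max(VV[2],msg_vec) then VV[2][2]++ -> VV[2]=[2, 0, 1, 0]
Event 4: LOCAL 3: VV[3][3]++ -> VV[3]=[0, 1, 0, 2]
Event 5: SEND 0->2: VV[0][0]++ -> VV[0]=[3, 0, 0, 0], msg_vec=[3, 0, 0, 0]; VV[2]=max(VV[2],msg_vec) then VV[2][2]++ -> VV[2]=[3, 0, 2, 0]
Event 6: SEND 3->1: VV[3][3]++ -> VV[3]=[0, 1, 0, 3], msg_vec=[0, 1, 0, 3]; VV[1]=max(VV[1],msg_vec) then VV[1][1]++ -> VV[1]=[0, 2, 0, 3]
Event 7: SEND 2->3: VV[2][2]++ -> VV[2]=[3, 0, 3, 0], msg_vec=[3, 0, 3, 0]; VV[3]=max(VV[3],msg_vec) then VV[3][3]++ -> VV[3]=[3, 1, 3, 4]
Event 8: SEND 3->1: VV[3][3]++ -> VV[3]=[3, 1, 3, 5], msg_vec=[3, 1, 3, 5]; VV[1]=max(VV[1],msg_vec) then VV[1][1]++ -> VV[1]=[3, 3, 3, 5]
Event 9: SEND 3->0: VV[3][3]++ -> VV[3]=[3, 1, 3, 6], msg_vec=[3, 1, 3, 6]; VV[0]=max(VV[0],msg_vec) then VV[0][0]++ -> VV[0]=[4, 1, 3, 6]
Event 2 stamp: [1, 0, 0, 0]
Event 8 stamp: [3, 1, 3, 5]
[1, 0, 0, 0] <= [3, 1, 3, 5]? True. Equal? False. Happens-before: True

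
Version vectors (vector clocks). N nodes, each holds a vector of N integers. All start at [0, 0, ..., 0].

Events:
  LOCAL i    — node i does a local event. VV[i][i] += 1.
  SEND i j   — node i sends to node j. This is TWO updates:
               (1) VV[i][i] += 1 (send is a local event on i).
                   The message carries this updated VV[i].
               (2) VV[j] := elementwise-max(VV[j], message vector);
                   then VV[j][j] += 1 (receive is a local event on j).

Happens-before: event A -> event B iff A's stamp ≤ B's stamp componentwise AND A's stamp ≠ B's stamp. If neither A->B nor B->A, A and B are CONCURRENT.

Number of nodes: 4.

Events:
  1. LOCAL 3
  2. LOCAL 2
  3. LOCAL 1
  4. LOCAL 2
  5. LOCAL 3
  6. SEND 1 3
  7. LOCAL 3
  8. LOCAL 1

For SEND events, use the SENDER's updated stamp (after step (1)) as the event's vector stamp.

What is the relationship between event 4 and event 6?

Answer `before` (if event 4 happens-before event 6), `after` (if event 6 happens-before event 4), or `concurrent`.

Answer: concurrent

Derivation:
Initial: VV[0]=[0, 0, 0, 0]
Initial: VV[1]=[0, 0, 0, 0]
Initial: VV[2]=[0, 0, 0, 0]
Initial: VV[3]=[0, 0, 0, 0]
Event 1: LOCAL 3: VV[3][3]++ -> VV[3]=[0, 0, 0, 1]
Event 2: LOCAL 2: VV[2][2]++ -> VV[2]=[0, 0, 1, 0]
Event 3: LOCAL 1: VV[1][1]++ -> VV[1]=[0, 1, 0, 0]
Event 4: LOCAL 2: VV[2][2]++ -> VV[2]=[0, 0, 2, 0]
Event 5: LOCAL 3: VV[3][3]++ -> VV[3]=[0, 0, 0, 2]
Event 6: SEND 1->3: VV[1][1]++ -> VV[1]=[0, 2, 0, 0], msg_vec=[0, 2, 0, 0]; VV[3]=max(VV[3],msg_vec) then VV[3][3]++ -> VV[3]=[0, 2, 0, 3]
Event 7: LOCAL 3: VV[3][3]++ -> VV[3]=[0, 2, 0, 4]
Event 8: LOCAL 1: VV[1][1]++ -> VV[1]=[0, 3, 0, 0]
Event 4 stamp: [0, 0, 2, 0]
Event 6 stamp: [0, 2, 0, 0]
[0, 0, 2, 0] <= [0, 2, 0, 0]? False
[0, 2, 0, 0] <= [0, 0, 2, 0]? False
Relation: concurrent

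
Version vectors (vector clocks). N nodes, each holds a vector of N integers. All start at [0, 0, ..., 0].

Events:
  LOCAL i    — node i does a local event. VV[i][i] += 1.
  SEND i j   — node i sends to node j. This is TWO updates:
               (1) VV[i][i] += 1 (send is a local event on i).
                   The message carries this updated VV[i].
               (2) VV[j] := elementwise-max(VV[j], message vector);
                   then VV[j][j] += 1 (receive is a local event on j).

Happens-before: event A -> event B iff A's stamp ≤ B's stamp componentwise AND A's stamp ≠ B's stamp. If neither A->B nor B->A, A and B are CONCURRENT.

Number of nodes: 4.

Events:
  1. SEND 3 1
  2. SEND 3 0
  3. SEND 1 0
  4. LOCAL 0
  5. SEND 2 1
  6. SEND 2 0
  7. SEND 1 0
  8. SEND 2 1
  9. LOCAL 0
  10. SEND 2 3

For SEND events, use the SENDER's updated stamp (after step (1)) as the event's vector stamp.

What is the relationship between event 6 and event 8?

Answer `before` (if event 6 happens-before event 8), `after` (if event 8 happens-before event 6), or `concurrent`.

Answer: before

Derivation:
Initial: VV[0]=[0, 0, 0, 0]
Initial: VV[1]=[0, 0, 0, 0]
Initial: VV[2]=[0, 0, 0, 0]
Initial: VV[3]=[0, 0, 0, 0]
Event 1: SEND 3->1: VV[3][3]++ -> VV[3]=[0, 0, 0, 1], msg_vec=[0, 0, 0, 1]; VV[1]=max(VV[1],msg_vec) then VV[1][1]++ -> VV[1]=[0, 1, 0, 1]
Event 2: SEND 3->0: VV[3][3]++ -> VV[3]=[0, 0, 0, 2], msg_vec=[0, 0, 0, 2]; VV[0]=max(VV[0],msg_vec) then VV[0][0]++ -> VV[0]=[1, 0, 0, 2]
Event 3: SEND 1->0: VV[1][1]++ -> VV[1]=[0, 2, 0, 1], msg_vec=[0, 2, 0, 1]; VV[0]=max(VV[0],msg_vec) then VV[0][0]++ -> VV[0]=[2, 2, 0, 2]
Event 4: LOCAL 0: VV[0][0]++ -> VV[0]=[3, 2, 0, 2]
Event 5: SEND 2->1: VV[2][2]++ -> VV[2]=[0, 0, 1, 0], msg_vec=[0, 0, 1, 0]; VV[1]=max(VV[1],msg_vec) then VV[1][1]++ -> VV[1]=[0, 3, 1, 1]
Event 6: SEND 2->0: VV[2][2]++ -> VV[2]=[0, 0, 2, 0], msg_vec=[0, 0, 2, 0]; VV[0]=max(VV[0],msg_vec) then VV[0][0]++ -> VV[0]=[4, 2, 2, 2]
Event 7: SEND 1->0: VV[1][1]++ -> VV[1]=[0, 4, 1, 1], msg_vec=[0, 4, 1, 1]; VV[0]=max(VV[0],msg_vec) then VV[0][0]++ -> VV[0]=[5, 4, 2, 2]
Event 8: SEND 2->1: VV[2][2]++ -> VV[2]=[0, 0, 3, 0], msg_vec=[0, 0, 3, 0]; VV[1]=max(VV[1],msg_vec) then VV[1][1]++ -> VV[1]=[0, 5, 3, 1]
Event 9: LOCAL 0: VV[0][0]++ -> VV[0]=[6, 4, 2, 2]
Event 10: SEND 2->3: VV[2][2]++ -> VV[2]=[0, 0, 4, 0], msg_vec=[0, 0, 4, 0]; VV[3]=max(VV[3],msg_vec) then VV[3][3]++ -> VV[3]=[0, 0, 4, 3]
Event 6 stamp: [0, 0, 2, 0]
Event 8 stamp: [0, 0, 3, 0]
[0, 0, 2, 0] <= [0, 0, 3, 0]? True
[0, 0, 3, 0] <= [0, 0, 2, 0]? False
Relation: before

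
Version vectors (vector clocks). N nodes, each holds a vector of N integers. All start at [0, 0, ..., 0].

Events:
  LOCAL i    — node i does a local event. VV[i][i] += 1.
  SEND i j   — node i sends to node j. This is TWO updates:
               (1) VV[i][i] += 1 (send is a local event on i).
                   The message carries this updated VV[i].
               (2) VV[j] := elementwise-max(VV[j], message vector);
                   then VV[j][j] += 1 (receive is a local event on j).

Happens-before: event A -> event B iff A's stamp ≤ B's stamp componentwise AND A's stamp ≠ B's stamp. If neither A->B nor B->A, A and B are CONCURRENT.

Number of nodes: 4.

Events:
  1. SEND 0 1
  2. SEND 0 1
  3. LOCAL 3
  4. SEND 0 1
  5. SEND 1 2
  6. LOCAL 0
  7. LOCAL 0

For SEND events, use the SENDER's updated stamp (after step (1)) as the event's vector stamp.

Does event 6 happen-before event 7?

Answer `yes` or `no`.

Answer: yes

Derivation:
Initial: VV[0]=[0, 0, 0, 0]
Initial: VV[1]=[0, 0, 0, 0]
Initial: VV[2]=[0, 0, 0, 0]
Initial: VV[3]=[0, 0, 0, 0]
Event 1: SEND 0->1: VV[0][0]++ -> VV[0]=[1, 0, 0, 0], msg_vec=[1, 0, 0, 0]; VV[1]=max(VV[1],msg_vec) then VV[1][1]++ -> VV[1]=[1, 1, 0, 0]
Event 2: SEND 0->1: VV[0][0]++ -> VV[0]=[2, 0, 0, 0], msg_vec=[2, 0, 0, 0]; VV[1]=max(VV[1],msg_vec) then VV[1][1]++ -> VV[1]=[2, 2, 0, 0]
Event 3: LOCAL 3: VV[3][3]++ -> VV[3]=[0, 0, 0, 1]
Event 4: SEND 0->1: VV[0][0]++ -> VV[0]=[3, 0, 0, 0], msg_vec=[3, 0, 0, 0]; VV[1]=max(VV[1],msg_vec) then VV[1][1]++ -> VV[1]=[3, 3, 0, 0]
Event 5: SEND 1->2: VV[1][1]++ -> VV[1]=[3, 4, 0, 0], msg_vec=[3, 4, 0, 0]; VV[2]=max(VV[2],msg_vec) then VV[2][2]++ -> VV[2]=[3, 4, 1, 0]
Event 6: LOCAL 0: VV[0][0]++ -> VV[0]=[4, 0, 0, 0]
Event 7: LOCAL 0: VV[0][0]++ -> VV[0]=[5, 0, 0, 0]
Event 6 stamp: [4, 0, 0, 0]
Event 7 stamp: [5, 0, 0, 0]
[4, 0, 0, 0] <= [5, 0, 0, 0]? True. Equal? False. Happens-before: True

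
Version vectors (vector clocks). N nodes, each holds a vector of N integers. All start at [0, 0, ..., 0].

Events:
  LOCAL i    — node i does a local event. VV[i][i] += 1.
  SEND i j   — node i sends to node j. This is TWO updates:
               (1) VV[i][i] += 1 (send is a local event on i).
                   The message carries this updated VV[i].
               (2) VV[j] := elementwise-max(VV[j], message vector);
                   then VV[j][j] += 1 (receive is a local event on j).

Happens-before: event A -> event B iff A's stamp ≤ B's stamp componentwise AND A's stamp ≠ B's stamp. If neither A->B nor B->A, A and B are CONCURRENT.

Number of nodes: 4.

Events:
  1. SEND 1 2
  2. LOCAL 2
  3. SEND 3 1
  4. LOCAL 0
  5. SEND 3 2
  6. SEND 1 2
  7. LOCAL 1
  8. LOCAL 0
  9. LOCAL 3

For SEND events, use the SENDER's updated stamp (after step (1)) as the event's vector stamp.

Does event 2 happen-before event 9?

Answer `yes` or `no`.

Initial: VV[0]=[0, 0, 0, 0]
Initial: VV[1]=[0, 0, 0, 0]
Initial: VV[2]=[0, 0, 0, 0]
Initial: VV[3]=[0, 0, 0, 0]
Event 1: SEND 1->2: VV[1][1]++ -> VV[1]=[0, 1, 0, 0], msg_vec=[0, 1, 0, 0]; VV[2]=max(VV[2],msg_vec) then VV[2][2]++ -> VV[2]=[0, 1, 1, 0]
Event 2: LOCAL 2: VV[2][2]++ -> VV[2]=[0, 1, 2, 0]
Event 3: SEND 3->1: VV[3][3]++ -> VV[3]=[0, 0, 0, 1], msg_vec=[0, 0, 0, 1]; VV[1]=max(VV[1],msg_vec) then VV[1][1]++ -> VV[1]=[0, 2, 0, 1]
Event 4: LOCAL 0: VV[0][0]++ -> VV[0]=[1, 0, 0, 0]
Event 5: SEND 3->2: VV[3][3]++ -> VV[3]=[0, 0, 0, 2], msg_vec=[0, 0, 0, 2]; VV[2]=max(VV[2],msg_vec) then VV[2][2]++ -> VV[2]=[0, 1, 3, 2]
Event 6: SEND 1->2: VV[1][1]++ -> VV[1]=[0, 3, 0, 1], msg_vec=[0, 3, 0, 1]; VV[2]=max(VV[2],msg_vec) then VV[2][2]++ -> VV[2]=[0, 3, 4, 2]
Event 7: LOCAL 1: VV[1][1]++ -> VV[1]=[0, 4, 0, 1]
Event 8: LOCAL 0: VV[0][0]++ -> VV[0]=[2, 0, 0, 0]
Event 9: LOCAL 3: VV[3][3]++ -> VV[3]=[0, 0, 0, 3]
Event 2 stamp: [0, 1, 2, 0]
Event 9 stamp: [0, 0, 0, 3]
[0, 1, 2, 0] <= [0, 0, 0, 3]? False. Equal? False. Happens-before: False

Answer: no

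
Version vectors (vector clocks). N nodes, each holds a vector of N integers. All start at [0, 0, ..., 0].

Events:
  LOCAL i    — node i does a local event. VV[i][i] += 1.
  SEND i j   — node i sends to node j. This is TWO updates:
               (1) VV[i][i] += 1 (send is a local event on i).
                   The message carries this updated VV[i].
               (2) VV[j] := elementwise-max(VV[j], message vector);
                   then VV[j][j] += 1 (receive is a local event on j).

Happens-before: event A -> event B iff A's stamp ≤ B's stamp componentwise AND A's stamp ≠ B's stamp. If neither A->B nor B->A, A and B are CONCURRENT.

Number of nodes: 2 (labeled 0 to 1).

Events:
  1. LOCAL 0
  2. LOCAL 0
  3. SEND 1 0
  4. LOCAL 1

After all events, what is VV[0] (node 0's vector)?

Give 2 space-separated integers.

Answer: 3 1

Derivation:
Initial: VV[0]=[0, 0]
Initial: VV[1]=[0, 0]
Event 1: LOCAL 0: VV[0][0]++ -> VV[0]=[1, 0]
Event 2: LOCAL 0: VV[0][0]++ -> VV[0]=[2, 0]
Event 3: SEND 1->0: VV[1][1]++ -> VV[1]=[0, 1], msg_vec=[0, 1]; VV[0]=max(VV[0],msg_vec) then VV[0][0]++ -> VV[0]=[3, 1]
Event 4: LOCAL 1: VV[1][1]++ -> VV[1]=[0, 2]
Final vectors: VV[0]=[3, 1]; VV[1]=[0, 2]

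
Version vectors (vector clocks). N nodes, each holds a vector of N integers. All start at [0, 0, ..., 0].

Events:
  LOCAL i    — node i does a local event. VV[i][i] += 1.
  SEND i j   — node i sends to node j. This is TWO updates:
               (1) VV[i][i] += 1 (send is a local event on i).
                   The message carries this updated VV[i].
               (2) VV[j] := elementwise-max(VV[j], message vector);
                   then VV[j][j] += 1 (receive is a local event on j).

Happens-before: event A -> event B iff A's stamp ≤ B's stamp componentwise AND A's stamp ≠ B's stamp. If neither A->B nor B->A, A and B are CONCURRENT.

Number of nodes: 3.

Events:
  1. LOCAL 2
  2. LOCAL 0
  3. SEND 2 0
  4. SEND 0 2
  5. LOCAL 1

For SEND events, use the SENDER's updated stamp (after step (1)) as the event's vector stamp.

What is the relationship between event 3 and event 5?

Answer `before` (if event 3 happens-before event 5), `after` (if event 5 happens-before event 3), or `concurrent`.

Initial: VV[0]=[0, 0, 0]
Initial: VV[1]=[0, 0, 0]
Initial: VV[2]=[0, 0, 0]
Event 1: LOCAL 2: VV[2][2]++ -> VV[2]=[0, 0, 1]
Event 2: LOCAL 0: VV[0][0]++ -> VV[0]=[1, 0, 0]
Event 3: SEND 2->0: VV[2][2]++ -> VV[2]=[0, 0, 2], msg_vec=[0, 0, 2]; VV[0]=max(VV[0],msg_vec) then VV[0][0]++ -> VV[0]=[2, 0, 2]
Event 4: SEND 0->2: VV[0][0]++ -> VV[0]=[3, 0, 2], msg_vec=[3, 0, 2]; VV[2]=max(VV[2],msg_vec) then VV[2][2]++ -> VV[2]=[3, 0, 3]
Event 5: LOCAL 1: VV[1][1]++ -> VV[1]=[0, 1, 0]
Event 3 stamp: [0, 0, 2]
Event 5 stamp: [0, 1, 0]
[0, 0, 2] <= [0, 1, 0]? False
[0, 1, 0] <= [0, 0, 2]? False
Relation: concurrent

Answer: concurrent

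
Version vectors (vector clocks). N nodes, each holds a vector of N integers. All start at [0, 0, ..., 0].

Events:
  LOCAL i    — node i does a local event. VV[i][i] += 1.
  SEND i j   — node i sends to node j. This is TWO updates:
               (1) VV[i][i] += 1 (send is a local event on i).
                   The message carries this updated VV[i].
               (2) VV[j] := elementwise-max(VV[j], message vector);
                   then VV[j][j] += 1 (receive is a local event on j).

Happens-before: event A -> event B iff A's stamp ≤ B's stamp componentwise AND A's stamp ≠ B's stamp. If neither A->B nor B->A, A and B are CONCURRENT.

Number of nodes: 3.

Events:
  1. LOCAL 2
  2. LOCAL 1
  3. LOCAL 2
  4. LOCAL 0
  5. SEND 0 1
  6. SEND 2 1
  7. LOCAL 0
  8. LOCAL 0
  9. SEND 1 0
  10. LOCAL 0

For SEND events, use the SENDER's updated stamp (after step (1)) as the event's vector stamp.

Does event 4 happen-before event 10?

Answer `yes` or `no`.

Initial: VV[0]=[0, 0, 0]
Initial: VV[1]=[0, 0, 0]
Initial: VV[2]=[0, 0, 0]
Event 1: LOCAL 2: VV[2][2]++ -> VV[2]=[0, 0, 1]
Event 2: LOCAL 1: VV[1][1]++ -> VV[1]=[0, 1, 0]
Event 3: LOCAL 2: VV[2][2]++ -> VV[2]=[0, 0, 2]
Event 4: LOCAL 0: VV[0][0]++ -> VV[0]=[1, 0, 0]
Event 5: SEND 0->1: VV[0][0]++ -> VV[0]=[2, 0, 0], msg_vec=[2, 0, 0]; VV[1]=max(VV[1],msg_vec) then VV[1][1]++ -> VV[1]=[2, 2, 0]
Event 6: SEND 2->1: VV[2][2]++ -> VV[2]=[0, 0, 3], msg_vec=[0, 0, 3]; VV[1]=max(VV[1],msg_vec) then VV[1][1]++ -> VV[1]=[2, 3, 3]
Event 7: LOCAL 0: VV[0][0]++ -> VV[0]=[3, 0, 0]
Event 8: LOCAL 0: VV[0][0]++ -> VV[0]=[4, 0, 0]
Event 9: SEND 1->0: VV[1][1]++ -> VV[1]=[2, 4, 3], msg_vec=[2, 4, 3]; VV[0]=max(VV[0],msg_vec) then VV[0][0]++ -> VV[0]=[5, 4, 3]
Event 10: LOCAL 0: VV[0][0]++ -> VV[0]=[6, 4, 3]
Event 4 stamp: [1, 0, 0]
Event 10 stamp: [6, 4, 3]
[1, 0, 0] <= [6, 4, 3]? True. Equal? False. Happens-before: True

Answer: yes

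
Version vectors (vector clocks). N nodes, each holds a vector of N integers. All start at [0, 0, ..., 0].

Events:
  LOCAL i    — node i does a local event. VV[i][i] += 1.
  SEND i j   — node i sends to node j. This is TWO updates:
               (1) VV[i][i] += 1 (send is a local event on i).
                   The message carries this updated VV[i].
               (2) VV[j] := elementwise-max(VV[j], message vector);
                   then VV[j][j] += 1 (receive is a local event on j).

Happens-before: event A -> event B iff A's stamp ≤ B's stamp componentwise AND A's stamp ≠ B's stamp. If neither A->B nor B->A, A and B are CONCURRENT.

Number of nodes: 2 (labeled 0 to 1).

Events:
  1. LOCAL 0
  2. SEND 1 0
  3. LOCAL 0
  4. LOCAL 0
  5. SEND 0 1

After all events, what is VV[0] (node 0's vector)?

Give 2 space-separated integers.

Answer: 5 1

Derivation:
Initial: VV[0]=[0, 0]
Initial: VV[1]=[0, 0]
Event 1: LOCAL 0: VV[0][0]++ -> VV[0]=[1, 0]
Event 2: SEND 1->0: VV[1][1]++ -> VV[1]=[0, 1], msg_vec=[0, 1]; VV[0]=max(VV[0],msg_vec) then VV[0][0]++ -> VV[0]=[2, 1]
Event 3: LOCAL 0: VV[0][0]++ -> VV[0]=[3, 1]
Event 4: LOCAL 0: VV[0][0]++ -> VV[0]=[4, 1]
Event 5: SEND 0->1: VV[0][0]++ -> VV[0]=[5, 1], msg_vec=[5, 1]; VV[1]=max(VV[1],msg_vec) then VV[1][1]++ -> VV[1]=[5, 2]
Final vectors: VV[0]=[5, 1]; VV[1]=[5, 2]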